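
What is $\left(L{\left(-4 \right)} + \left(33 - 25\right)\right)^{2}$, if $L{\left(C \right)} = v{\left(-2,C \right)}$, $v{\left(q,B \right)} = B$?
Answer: $16$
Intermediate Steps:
$L{\left(C \right)} = C$
$\left(L{\left(-4 \right)} + \left(33 - 25\right)\right)^{2} = \left(-4 + \left(33 - 25\right)\right)^{2} = \left(-4 + 8\right)^{2} = 4^{2} = 16$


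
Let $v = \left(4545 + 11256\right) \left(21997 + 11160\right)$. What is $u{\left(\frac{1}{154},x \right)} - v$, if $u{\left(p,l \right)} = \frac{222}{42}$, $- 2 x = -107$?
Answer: $- \frac{3667396262}{7} \approx -5.2391 \cdot 10^{8}$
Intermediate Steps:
$x = \frac{107}{2}$ ($x = \left(- \frac{1}{2}\right) \left(-107\right) = \frac{107}{2} \approx 53.5$)
$v = 523913757$ ($v = 15801 \cdot 33157 = 523913757$)
$u{\left(p,l \right)} = \frac{37}{7}$ ($u{\left(p,l \right)} = 222 \cdot \frac{1}{42} = \frac{37}{7}$)
$u{\left(\frac{1}{154},x \right)} - v = \frac{37}{7} - 523913757 = - \frac{3667396262}{7}$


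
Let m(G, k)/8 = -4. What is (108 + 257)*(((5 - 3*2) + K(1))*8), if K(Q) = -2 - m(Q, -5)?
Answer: 84680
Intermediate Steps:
m(G, k) = -32 (m(G, k) = 8*(-4) = -32)
K(Q) = 30 (K(Q) = -2 - 1*(-32) = -2 + 32 = 30)
(108 + 257)*(((5 - 3*2) + K(1))*8) = (108 + 257)*(((5 - 3*2) + 30)*8) = 365*(((5 - 6) + 30)*8) = 365*((-1 + 30)*8) = 365*(29*8) = 365*232 = 84680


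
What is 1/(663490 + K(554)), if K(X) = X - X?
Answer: 1/663490 ≈ 1.5072e-6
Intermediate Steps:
K(X) = 0
1/(663490 + K(554)) = 1/(663490 + 0) = 1/663490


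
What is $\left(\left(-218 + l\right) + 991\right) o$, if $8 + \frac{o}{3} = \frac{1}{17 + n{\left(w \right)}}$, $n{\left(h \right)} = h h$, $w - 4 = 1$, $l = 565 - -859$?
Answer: $- \frac{735995}{14} \approx -52571.0$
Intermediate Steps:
$l = 1424$ ($l = 565 + 859 = 1424$)
$w = 5$ ($w = 4 + 1 = 5$)
$n{\left(h \right)} = h^{2}$
$o = - \frac{335}{14}$ ($o = -24 + \frac{3}{17 + 5^{2}} = -24 + \frac{3}{17 + 25} = -24 + \frac{3}{42} = -24 + 3 \cdot \frac{1}{42} = -24 + \frac{1}{14} = - \frac{335}{14} \approx -23.929$)
$\left(\left(-218 + l\right) + 991\right) o = \left(\left(-218 + 1424\right) + 991\right) \left(- \frac{335}{14}\right) = \left(1206 + 991\right) \left(- \frac{335}{14}\right) = 2197 \left(- \frac{335}{14}\right) = - \frac{735995}{14}$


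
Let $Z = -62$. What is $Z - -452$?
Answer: $390$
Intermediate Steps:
$Z - -452 = -62 - -452 = -62 + 452 = 390$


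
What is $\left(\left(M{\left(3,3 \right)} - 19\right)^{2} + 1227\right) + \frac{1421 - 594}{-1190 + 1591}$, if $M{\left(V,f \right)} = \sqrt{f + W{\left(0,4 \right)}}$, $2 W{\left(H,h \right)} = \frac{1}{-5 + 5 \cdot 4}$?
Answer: $\frac{19164941}{12030} - \frac{19 \sqrt{2730}}{15} \approx 1526.9$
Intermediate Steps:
$W{\left(H,h \right)} = \frac{1}{30}$ ($W{\left(H,h \right)} = \frac{1}{2 \left(-5 + 5 \cdot 4\right)} = \frac{1}{2 \left(-5 + 20\right)} = \frac{1}{2 \cdot 15} = \frac{1}{2} \cdot \frac{1}{15} = \frac{1}{30}$)
$M{\left(V,f \right)} = \sqrt{\frac{1}{30} + f}$ ($M{\left(V,f \right)} = \sqrt{f + \frac{1}{30}} = \sqrt{\frac{1}{30} + f}$)
$\left(\left(M{\left(3,3 \right)} - 19\right)^{2} + 1227\right) + \frac{1421 - 594}{-1190 + 1591} = \left(\left(\frac{\sqrt{30 + 900 \cdot 3}}{30} - 19\right)^{2} + 1227\right) + \frac{1421 - 594}{-1190 + 1591} = \left(\left(\frac{\sqrt{30 + 2700}}{30} - 19\right)^{2} + 1227\right) + \frac{827}{401} = \left(\left(\frac{\sqrt{2730}}{30} - 19\right)^{2} + 1227\right) + 827 \cdot \frac{1}{401} = \left(\left(-19 + \frac{\sqrt{2730}}{30}\right)^{2} + 1227\right) + \frac{827}{401} = \left(1227 + \left(-19 + \frac{\sqrt{2730}}{30}\right)^{2}\right) + \frac{827}{401} = \frac{492854}{401} + \left(-19 + \frac{\sqrt{2730}}{30}\right)^{2}$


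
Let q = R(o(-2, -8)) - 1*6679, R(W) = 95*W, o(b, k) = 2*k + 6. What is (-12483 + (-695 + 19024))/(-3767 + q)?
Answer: -79/154 ≈ -0.51299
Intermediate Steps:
o(b, k) = 6 + 2*k
q = -7629 (q = 95*(6 + 2*(-8)) - 1*6679 = 95*(6 - 16) - 6679 = 95*(-10) - 6679 = -950 - 6679 = -7629)
(-12483 + (-695 + 19024))/(-3767 + q) = (-12483 + (-695 + 19024))/(-3767 - 7629) = (-12483 + 18329)/(-11396) = 5846*(-1/11396) = -79/154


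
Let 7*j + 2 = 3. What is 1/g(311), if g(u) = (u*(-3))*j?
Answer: -7/933 ≈ -0.0075027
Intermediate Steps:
j = ⅐ (j = -2/7 + (⅐)*3 = -2/7 + 3/7 = ⅐ ≈ 0.14286)
g(u) = -3*u/7 (g(u) = (u*(-3))*(⅐) = -3*u*(⅐) = -3*u/7)
1/g(311) = 1/(-3/7*311) = 1/(-933/7) = -7/933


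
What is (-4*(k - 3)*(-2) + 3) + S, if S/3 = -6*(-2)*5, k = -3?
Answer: 135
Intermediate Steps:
S = 180 (S = 3*(-6*(-2)*5) = 3*(12*5) = 3*60 = 180)
(-4*(k - 3)*(-2) + 3) + S = (-4*(-3 - 3)*(-2) + 3) + 180 = (-(-24)*(-2) + 3) + 180 = (-4*12 + 3) + 180 = (-48 + 3) + 180 = -45 + 180 = 135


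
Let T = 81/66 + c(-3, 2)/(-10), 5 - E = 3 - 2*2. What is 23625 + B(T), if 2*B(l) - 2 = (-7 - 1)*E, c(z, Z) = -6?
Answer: 23602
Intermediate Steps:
E = 6 (E = 5 - (3 - 2*2) = 5 - (3 - 4) = 5 - 1*(-1) = 5 + 1 = 6)
T = 201/110 (T = 81/66 - 6/(-10) = 81*(1/66) - 6*(-⅒) = 27/22 + ⅗ = 201/110 ≈ 1.8273)
B(l) = -23 (B(l) = 1 + ((-7 - 1)*6)/2 = 1 + (-8*6)/2 = 1 + (½)*(-48) = 1 - 24 = -23)
23625 + B(T) = 23625 - 23 = 23602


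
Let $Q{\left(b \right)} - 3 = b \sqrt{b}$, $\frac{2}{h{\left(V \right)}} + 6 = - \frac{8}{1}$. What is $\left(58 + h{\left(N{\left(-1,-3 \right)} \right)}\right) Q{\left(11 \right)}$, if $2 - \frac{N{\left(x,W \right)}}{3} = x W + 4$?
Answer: $\frac{1215}{7} + \frac{4455 \sqrt{11}}{7} \approx 2284.4$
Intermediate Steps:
$N{\left(x,W \right)} = -6 - 3 W x$ ($N{\left(x,W \right)} = 6 - 3 \left(x W + 4\right) = 6 - 3 \left(W x + 4\right) = 6 - 3 \left(4 + W x\right) = 6 - \left(12 + 3 W x\right) = -6 - 3 W x$)
$h{\left(V \right)} = - \frac{1}{7}$ ($h{\left(V \right)} = \frac{2}{-6 - \frac{8}{1}} = \frac{2}{-6 - 8} = \frac{2}{-14} = 2 \left(- \frac{1}{14}\right) = - \frac{1}{7}$)
$Q{\left(b \right)} = 3 + b^{\frac{3}{2}}$ ($Q{\left(b \right)} = 3 + b \sqrt{b} = 3 + b^{\frac{3}{2}}$)
$\left(58 + h{\left(N{\left(-1,-3 \right)} \right)}\right) Q{\left(11 \right)} = \left(58 - \frac{1}{7}\right) \left(3 + 11^{\frac{3}{2}}\right) = \frac{405 \left(3 + 11 \sqrt{11}\right)}{7} = \frac{1215}{7} + \frac{4455 \sqrt{11}}{7}$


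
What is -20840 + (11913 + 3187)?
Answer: -5740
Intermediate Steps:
-20840 + (11913 + 3187) = -20840 + 15100 = -5740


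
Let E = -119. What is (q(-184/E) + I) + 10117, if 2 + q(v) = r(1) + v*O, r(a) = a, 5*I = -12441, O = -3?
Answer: 4535781/595 ≈ 7623.2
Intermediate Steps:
I = -12441/5 (I = (⅕)*(-12441) = -12441/5 ≈ -2488.2)
q(v) = -1 - 3*v (q(v) = -2 + (1 + v*(-3)) = -2 + (1 - 3*v) = -1 - 3*v)
(q(-184/E) + I) + 10117 = ((-1 - (-552)/(-119)) - 12441/5) + 10117 = ((-1 - (-552)*(-1)/119) - 12441/5) + 10117 = ((-1 - 3*184/119) - 12441/5) + 10117 = ((-1 - 552/119) - 12441/5) + 10117 = (-671/119 - 12441/5) + 10117 = -1483834/595 + 10117 = 4535781/595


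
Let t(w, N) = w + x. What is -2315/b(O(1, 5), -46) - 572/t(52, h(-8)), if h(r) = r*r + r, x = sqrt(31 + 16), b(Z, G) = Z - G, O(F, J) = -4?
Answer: -7400203/111594 + 572*sqrt(47)/2657 ≈ -64.838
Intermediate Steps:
x = sqrt(47) ≈ 6.8557
h(r) = r + r**2 (h(r) = r**2 + r = r + r**2)
t(w, N) = w + sqrt(47)
-2315/b(O(1, 5), -46) - 572/t(52, h(-8)) = -2315/(-4 - 1*(-46)) - 572/(52 + sqrt(47)) = -2315/(-4 + 46) - 572/(52 + sqrt(47)) = -2315/42 - 572/(52 + sqrt(47))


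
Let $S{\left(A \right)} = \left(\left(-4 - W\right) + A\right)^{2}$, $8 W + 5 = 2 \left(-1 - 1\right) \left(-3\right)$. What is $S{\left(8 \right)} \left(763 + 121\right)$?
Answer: $\frac{138125}{16} \approx 8632.8$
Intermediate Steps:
$W = \frac{7}{8}$ ($W = - \frac{5}{8} + \frac{2 \left(-1 - 1\right) \left(-3\right)}{8} = - \frac{5}{8} + \frac{2 \left(-2\right) \left(-3\right)}{8} = - \frac{5}{8} + \frac{\left(-4\right) \left(-3\right)}{8} = - \frac{5}{8} + \frac{1}{8} \cdot 12 = - \frac{5}{8} + \frac{3}{2} = \frac{7}{8} \approx 0.875$)
$S{\left(A \right)} = \left(- \frac{39}{8} + A\right)^{2}$ ($S{\left(A \right)} = \left(\left(-4 - \frac{7}{8}\right) + A\right)^{2} = \left(- \frac{39}{8} + A\right)^{2}$)
$S{\left(8 \right)} \left(763 + 121\right) = \frac{\left(39 - 64\right)^{2}}{64} \left(763 + 121\right) = \frac{\left(39 - 64\right)^{2}}{64} \cdot 884 = \frac{\left(-25\right)^{2}}{64} \cdot 884 = \frac{1}{64} \cdot 625 \cdot 884 = \frac{625}{64} \cdot 884 = \frac{138125}{16}$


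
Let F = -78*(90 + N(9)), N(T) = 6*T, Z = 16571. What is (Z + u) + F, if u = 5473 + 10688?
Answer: 21500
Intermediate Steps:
u = 16161
F = -11232 (F = -78*(90 + 6*9) = -78*(90 + 54) = -78*144 = -11232)
(Z + u) + F = (16571 + 16161) - 11232 = 32732 - 11232 = 21500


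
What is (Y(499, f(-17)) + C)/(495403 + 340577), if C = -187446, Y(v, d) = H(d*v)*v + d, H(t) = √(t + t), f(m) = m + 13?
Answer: -18745/83598 + 499*I*√998/417990 ≈ -0.22423 + 0.037714*I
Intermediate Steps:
f(m) = 13 + m
H(t) = √2*√t (H(t) = √(2*t) = √2*√t)
Y(v, d) = d + v*√2*√(d*v) (Y(v, d) = (√2*√(d*v))*v + d = v*√2*√(d*v) + d = d + v*√2*√(d*v))
(Y(499, f(-17)) + C)/(495403 + 340577) = (((13 - 17) + 499*√2*√((13 - 17)*499)) - 187446)/(495403 + 340577) = ((-4 + 499*√2*√(-4*499)) - 187446)/835980 = ((-4 + 499*√2*√(-1996)) - 187446)*(1/835980) = ((-4 + 499*√2*(2*I*√499)) - 187446)*(1/835980) = ((-4 + 998*I*√998) - 187446)*(1/835980) = (-187450 + 998*I*√998)*(1/835980) = -18745/83598 + 499*I*√998/417990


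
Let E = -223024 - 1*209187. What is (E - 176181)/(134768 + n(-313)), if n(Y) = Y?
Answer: -608392/134455 ≈ -4.5249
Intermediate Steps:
E = -432211 (E = -223024 - 209187 = -432211)
(E - 176181)/(134768 + n(-313)) = (-432211 - 176181)/(134768 - 313) = -608392/134455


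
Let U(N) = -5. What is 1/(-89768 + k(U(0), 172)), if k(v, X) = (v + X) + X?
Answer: -1/89429 ≈ -1.1182e-5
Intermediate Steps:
k(v, X) = v + 2*X (k(v, X) = (X + v) + X = v + 2*X)
1/(-89768 + k(U(0), 172)) = 1/(-89768 + (-5 + 2*172)) = 1/(-89768 + (-5 + 344)) = 1/(-89768 + 339) = 1/(-89429) = -1/89429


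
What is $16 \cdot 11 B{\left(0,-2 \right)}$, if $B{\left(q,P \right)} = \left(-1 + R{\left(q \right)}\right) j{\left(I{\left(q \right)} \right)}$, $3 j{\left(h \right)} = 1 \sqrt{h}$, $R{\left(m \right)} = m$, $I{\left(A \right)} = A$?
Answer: $0$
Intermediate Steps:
$j{\left(h \right)} = \frac{\sqrt{h}}{3}$ ($j{\left(h \right)} = \frac{1 \sqrt{h}}{3} = \frac{\sqrt{h}}{3}$)
$B{\left(q,P \right)} = \frac{\sqrt{q} \left(-1 + q\right)}{3}$ ($B{\left(q,P \right)} = \left(-1 + q\right) \frac{\sqrt{q}}{3} = \frac{\sqrt{q} \left(-1 + q\right)}{3}$)
$16 \cdot 11 B{\left(0,-2 \right)} = 16 \cdot 11 \frac{\sqrt{0} \left(-1 + 0\right)}{3} = 176 \cdot \frac{1}{3} \cdot 0 \left(-1\right) = 176 \cdot 0 = 0$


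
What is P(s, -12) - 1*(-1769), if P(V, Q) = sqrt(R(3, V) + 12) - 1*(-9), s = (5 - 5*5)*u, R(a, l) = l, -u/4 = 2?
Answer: 1778 + 2*sqrt(43) ≈ 1791.1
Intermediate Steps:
u = -8 (u = -4*2 = -8)
s = 160 (s = (5 - 5*5)*(-8) = (5 - 25)*(-8) = -20*(-8) = 160)
P(V, Q) = 9 + sqrt(12 + V) (P(V, Q) = sqrt(V + 12) - 1*(-9) = sqrt(12 + V) + 9 = 9 + sqrt(12 + V))
P(s, -12) - 1*(-1769) = (9 + sqrt(12 + 160)) - 1*(-1769) = (9 + sqrt(172)) + 1769 = (9 + 2*sqrt(43)) + 1769 = 1778 + 2*sqrt(43)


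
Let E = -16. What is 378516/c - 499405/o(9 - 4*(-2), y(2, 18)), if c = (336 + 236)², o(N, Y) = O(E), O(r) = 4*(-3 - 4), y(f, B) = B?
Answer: 2553248812/143143 ≈ 17837.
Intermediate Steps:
O(r) = -28 (O(r) = 4*(-7) = -28)
o(N, Y) = -28
c = 327184 (c = 572² = 327184)
378516/c - 499405/o(9 - 4*(-2), y(2, 18)) = 378516/327184 - 499405/(-28) = 378516*(1/327184) - 499405*(-1/28) = 94629/81796 + 499405/28 = 2553248812/143143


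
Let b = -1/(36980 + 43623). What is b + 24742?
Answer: 1994279425/80603 ≈ 24742.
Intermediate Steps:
b = -1/80603 ≈ -1.2406e-5
b + 24742 = -1/80603 + 24742 = 1994279425/80603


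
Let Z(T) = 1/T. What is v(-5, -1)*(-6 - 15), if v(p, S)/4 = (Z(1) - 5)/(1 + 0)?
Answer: 336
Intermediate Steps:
Z(T) = 1/T
v(p, S) = -16 (v(p, S) = 4*((1/1 - 5)/(1 + 0)) = 4*((1 - 5)/1) = 4*(-4*1) = 4*(-4) = -16)
v(-5, -1)*(-6 - 15) = -16*(-6 - 15) = -16*(-21) = 336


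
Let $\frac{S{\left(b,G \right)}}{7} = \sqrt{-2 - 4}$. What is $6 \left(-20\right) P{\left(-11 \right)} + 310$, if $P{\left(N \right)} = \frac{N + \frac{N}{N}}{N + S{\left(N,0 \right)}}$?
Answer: $\frac{23090}{83} - \frac{1680 i \sqrt{6}}{83} \approx 278.19 - 49.58 i$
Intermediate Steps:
$S{\left(b,G \right)} = 7 i \sqrt{6}$ ($S{\left(b,G \right)} = 7 \sqrt{-2 - 4} = 7 \sqrt{-6} = 7 i \sqrt{6}$)
$P{\left(N \right)} = \frac{1 + N}{N + 7 i \sqrt{6}}$ ($P{\left(N \right)} = \frac{N + \frac{N}{N}}{N + 7 i \sqrt{6}} = \frac{N + 1}{N + 7 i \sqrt{6}} = \frac{1 + N}{N + 7 i \sqrt{6}}$)
$6 \left(-20\right) P{\left(-11 \right)} + 310 = 6 \left(-20\right) \frac{1 - 11}{-11 + 7 i \sqrt{6}} + 310 = - 120 \frac{1}{-11 + 7 i \sqrt{6}} \left(-10\right) + 310 = - 120 \left(- \frac{10}{-11 + 7 i \sqrt{6}}\right) + 310 = \frac{1200}{-11 + 7 i \sqrt{6}} + 310 = 310 + \frac{1200}{-11 + 7 i \sqrt{6}}$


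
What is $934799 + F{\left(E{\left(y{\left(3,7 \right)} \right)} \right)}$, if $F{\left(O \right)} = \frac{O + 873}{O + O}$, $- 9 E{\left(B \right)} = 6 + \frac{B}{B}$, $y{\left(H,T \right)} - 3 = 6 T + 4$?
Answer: $\frac{6539668}{7} \approx 9.3424 \cdot 10^{5}$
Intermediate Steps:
$y{\left(H,T \right)} = 7 + 6 T$ ($y{\left(H,T \right)} = 3 + \left(6 T + 4\right) = 3 + \left(4 + 6 T\right) = 7 + 6 T$)
$E{\left(B \right)} = - \frac{7}{9}$ ($E{\left(B \right)} = - \frac{6 + \frac{B}{B}}{9} = - \frac{6 + 1}{9} = \left(- \frac{1}{9}\right) 7 = - \frac{7}{9}$)
$F{\left(O \right)} = \frac{873 + O}{2 O}$
$934799 + F{\left(E{\left(y{\left(3,7 \right)} \right)} \right)} = 934799 + \frac{873 - \frac{7}{9}}{2 \left(- \frac{7}{9}\right)} = 934799 + \frac{1}{2} \left(- \frac{9}{7}\right) \frac{7850}{9} = 934799 - \frac{3925}{7} = \frac{6539668}{7}$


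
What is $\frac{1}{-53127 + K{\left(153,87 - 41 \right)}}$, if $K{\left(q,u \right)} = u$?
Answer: $- \frac{1}{53081} \approx -1.8839 \cdot 10^{-5}$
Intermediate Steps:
$\frac{1}{-53127 + K{\left(153,87 - 41 \right)}} = \frac{1}{-53127 + \left(87 - 41\right)} = \frac{1}{-53127 + 46} = \frac{1}{-53081} = - \frac{1}{53081}$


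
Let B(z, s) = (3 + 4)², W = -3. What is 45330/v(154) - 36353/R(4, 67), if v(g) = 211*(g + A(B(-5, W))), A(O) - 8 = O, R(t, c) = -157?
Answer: 1625588723/6989797 ≈ 232.57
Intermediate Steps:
B(z, s) = 49 (B(z, s) = 7² = 49)
A(O) = 8 + O
v(g) = 12027 + 211*g (v(g) = 211*(g + (8 + 49)) = 211*(g + 57) = 211*(57 + g) = 12027 + 211*g)
45330/v(154) - 36353/R(4, 67) = 45330/(12027 + 211*154) - 36353/(-157) = 45330/(12027 + 32494) - 36353*(-1/157) = 45330/44521 + 36353/157 = 1625588723/6989797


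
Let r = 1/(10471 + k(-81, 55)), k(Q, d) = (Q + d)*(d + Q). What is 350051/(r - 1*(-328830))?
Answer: 3902018497/3665468011 ≈ 1.0645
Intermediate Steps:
k(Q, d) = (Q + d)² (k(Q, d) = (Q + d)*(Q + d) = (Q + d)²)
r = 1/11147 (r = 1/(10471 + (-81 + 55)²) = 1/(10471 + (-26)²) = 1/(10471 + 676) = 1/11147 ≈ 8.9710e-5)
350051/(r - 1*(-328830)) = 350051/(1/11147 - 1*(-328830)) = 350051/(1/11147 + 328830) = 350051/(3665468011/11147) = 350051*(11147/3665468011) = 3902018497/3665468011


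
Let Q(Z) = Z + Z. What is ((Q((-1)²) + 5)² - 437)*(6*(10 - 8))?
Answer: -4656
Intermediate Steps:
Q(Z) = 2*Z
((Q((-1)²) + 5)² - 437)*(6*(10 - 8)) = ((2*(-1)² + 5)² - 437)*(6*(10 - 8)) = ((2*1 + 5)² - 437)*(6*2) = ((2 + 5)² - 437)*12 = (7² - 437)*12 = (49 - 437)*12 = -388*12 = -4656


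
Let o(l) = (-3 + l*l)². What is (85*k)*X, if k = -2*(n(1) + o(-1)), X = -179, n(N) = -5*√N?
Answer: -30430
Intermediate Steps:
o(l) = (-3 + l²)²
k = 2 (k = -2*(-5*√1 + (-3 + (-1)²)²) = -2*(-5*1 + (-3 + 1)²) = -2*(-5 + (-2)²) = -2*(-5 + 4) = -2*(-1) = 2)
(85*k)*X = (85*2)*(-179) = 170*(-179) = -30430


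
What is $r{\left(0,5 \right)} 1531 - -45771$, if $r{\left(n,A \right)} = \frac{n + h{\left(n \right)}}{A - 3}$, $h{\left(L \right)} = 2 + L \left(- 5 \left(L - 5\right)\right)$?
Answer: $47302$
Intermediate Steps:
$h{\left(L \right)} = 2 + L \left(25 - 5 L\right)$ ($h{\left(L \right)} = 2 + L \left(- 5 \left(-5 + L\right)\right) = 2 + L \left(25 - 5 L\right)$)
$r{\left(n,A \right)} = \frac{2 - 5 n^{2} + 26 n}{-3 + A}$ ($r{\left(n,A \right)} = \frac{n + \left(2 - 5 n^{2} + 25 n\right)}{A - 3} = \frac{2 - 5 n^{2} + 26 n}{-3 + A}$)
$r{\left(0,5 \right)} 1531 - -45771 = \frac{2 - 5 \cdot 0^{2} + 26 \cdot 0}{-3 + 5} \cdot 1531 - -45771 = \frac{2 - 0 + 0}{2} \cdot 1531 + 45771 = \frac{2 + 0 + 0}{2} \cdot 1531 + 45771 = \frac{1}{2} \cdot 2 \cdot 1531 + 45771 = 1 \cdot 1531 + 45771 = 1531 + 45771 = 47302$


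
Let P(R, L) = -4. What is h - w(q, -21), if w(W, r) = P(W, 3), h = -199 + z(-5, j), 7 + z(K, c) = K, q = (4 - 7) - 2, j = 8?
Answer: -207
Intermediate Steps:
q = -5 (q = -3 - 2 = -5)
z(K, c) = -7 + K
h = -211 (h = -199 + (-7 - 5) = -199 - 12 = -211)
w(W, r) = -4
h - w(q, -21) = -211 - 1*(-4) = -211 + 4 = -207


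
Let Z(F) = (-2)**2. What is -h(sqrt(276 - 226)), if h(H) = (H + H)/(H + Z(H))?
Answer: -50/17 + 20*sqrt(2)/17 ≈ -1.2774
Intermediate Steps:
Z(F) = 4
h(H) = 2*H/(4 + H) (h(H) = (H + H)/(H + 4) = (2*H)/(4 + H) = 2*H/(4 + H))
-h(sqrt(276 - 226)) = -2*sqrt(276 - 226)/(4 + sqrt(276 - 226)) = -2*sqrt(50)/(4 + sqrt(50)) = -2*5*sqrt(2)/(4 + 5*sqrt(2)) = -10*sqrt(2)/(4 + 5*sqrt(2))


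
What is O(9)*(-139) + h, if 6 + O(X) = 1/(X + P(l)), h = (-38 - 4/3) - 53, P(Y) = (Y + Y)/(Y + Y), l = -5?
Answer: 21833/30 ≈ 727.77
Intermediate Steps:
P(Y) = 1 (P(Y) = (2*Y)/((2*Y)) = (2*Y)*(1/(2*Y)) = 1)
h = -277/3 (h = (-38 - 4*⅓) - 53 = (-38 - 4/3) - 53 = -118/3 - 53 = -277/3 ≈ -92.333)
O(X) = -6 + 1/(1 + X) (O(X) = -6 + 1/(X + 1) = -6 + 1/(1 + X))
O(9)*(-139) + h = ((-5 - 6*9)/(1 + 9))*(-139) - 277/3 = ((-5 - 54)/10)*(-139) - 277/3 = ((⅒)*(-59))*(-139) - 277/3 = -59/10*(-139) - 277/3 = 8201/10 - 277/3 = 21833/30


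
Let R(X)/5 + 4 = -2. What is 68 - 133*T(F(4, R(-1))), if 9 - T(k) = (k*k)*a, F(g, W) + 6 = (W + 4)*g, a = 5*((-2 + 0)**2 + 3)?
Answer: 56324371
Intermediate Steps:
R(X) = -30 (R(X) = -20 + 5*(-2) = -20 - 10 = -30)
a = 35 (a = 5*((-2)**2 + 3) = 5*(4 + 3) = 5*7 = 35)
F(g, W) = -6 + g*(4 + W) (F(g, W) = -6 + (W + 4)*g = -6 + (4 + W)*g = -6 + g*(4 + W))
T(k) = 9 - 35*k**2 (T(k) = 9 - k*k*35 = 9 - k**2*35 = 9 - 35*k**2)
68 - 133*T(F(4, R(-1))) = 68 - 133*(9 - 35*(-6 + 4*4 - 30*4)**2) = 68 - 133*(9 - 35*(-6 + 16 - 120)**2) = 68 - 133*(9 - 35*(-110)**2) = 68 - 133*(9 - 35*12100) = 68 - 133*(9 - 423500) = 68 - 133*(-423491) = 68 + 56324303 = 56324371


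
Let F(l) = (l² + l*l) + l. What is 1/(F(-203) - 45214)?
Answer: 1/37001 ≈ 2.7026e-5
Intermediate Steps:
F(l) = l + 2*l² (F(l) = (l² + l²) + l = 2*l² + l = l + 2*l²)
1/(F(-203) - 45214) = 1/(-203*(1 + 2*(-203)) - 45214) = 1/(-203*(1 - 406) - 45214) = 1/(-203*(-405) - 45214) = 1/(82215 - 45214) = 1/37001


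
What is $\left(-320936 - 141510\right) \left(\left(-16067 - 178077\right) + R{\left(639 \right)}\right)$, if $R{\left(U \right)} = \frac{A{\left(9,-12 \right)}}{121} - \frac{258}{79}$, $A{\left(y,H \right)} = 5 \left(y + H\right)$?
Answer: $\frac{858232674622954}{9559} \approx 8.9783 \cdot 10^{10}$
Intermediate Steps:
$A{\left(y,H \right)} = 5 H + 5 y$ ($A{\left(y,H \right)} = 5 \left(H + y\right) = 5 H + 5 y$)
$R{\left(U \right)} = - \frac{32403}{9559}$ ($R{\left(U \right)} = \frac{5 \left(-12\right) + 5 \cdot 9}{121} - \frac{258}{79} = \left(-60 + 45\right) \frac{1}{121} - \frac{258}{79} = \left(-15\right) \frac{1}{121} - \frac{258}{79} = - \frac{15}{121} - \frac{258}{79} = - \frac{32403}{9559}$)
$\left(-320936 - 141510\right) \left(\left(-16067 - 178077\right) + R{\left(639 \right)}\right) = \left(-320936 - 141510\right) \left(\left(-16067 - 178077\right) - \frac{32403}{9559}\right) = - 462446 \left(\left(-16067 - 178077\right) - \frac{32403}{9559}\right) = - 462446 \left(-194144 - \frac{32403}{9559}\right) = \left(-462446\right) \left(- \frac{1855854899}{9559}\right) = \frac{858232674622954}{9559}$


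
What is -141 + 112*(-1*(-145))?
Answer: 16099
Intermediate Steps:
-141 + 112*(-1*(-145)) = -141 + 112*145 = -141 + 16240 = 16099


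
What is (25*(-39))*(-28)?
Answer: 27300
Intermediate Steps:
(25*(-39))*(-28) = -975*(-28) = 27300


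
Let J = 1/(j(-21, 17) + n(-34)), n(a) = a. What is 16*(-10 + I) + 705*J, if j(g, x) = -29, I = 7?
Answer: -1243/21 ≈ -59.190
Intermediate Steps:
J = -1/63 (J = 1/(-29 - 34) = 1/(-63) = -1/63 ≈ -0.015873)
16*(-10 + I) + 705*J = 16*(-10 + 7) + 705*(-1/63) = 16*(-3) - 235/21 = -48 - 235/21 = -1243/21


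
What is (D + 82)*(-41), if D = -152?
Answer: 2870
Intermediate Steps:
(D + 82)*(-41) = (-152 + 82)*(-41) = -70*(-41) = 2870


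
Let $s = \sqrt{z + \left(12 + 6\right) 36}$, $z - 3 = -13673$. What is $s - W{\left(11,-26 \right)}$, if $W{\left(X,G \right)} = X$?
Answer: $-11 + i \sqrt{13022} \approx -11.0 + 114.11 i$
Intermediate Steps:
$z = -13670$ ($z = 3 - 13673 = -13670$)
$s = i \sqrt{13022}$ ($s = \sqrt{-13670 + \left(12 + 6\right) 36} = \sqrt{-13670 + 18 \cdot 36} = \sqrt{-13670 + 648} = \sqrt{-13022} = i \sqrt{13022} \approx 114.11 i$)
$s - W{\left(11,-26 \right)} = i \sqrt{13022} - 11 = -11 + i \sqrt{13022}$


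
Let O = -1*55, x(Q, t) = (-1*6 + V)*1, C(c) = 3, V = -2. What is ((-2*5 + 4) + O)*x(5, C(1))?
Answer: 488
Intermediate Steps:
x(Q, t) = -8 (x(Q, t) = (-1*6 - 2)*1 = (-6 - 2)*1 = -8*1 = -8)
O = -55
((-2*5 + 4) + O)*x(5, C(1)) = ((-2*5 + 4) - 55)*(-8) = ((-10 + 4) - 55)*(-8) = (-6 - 55)*(-8) = -61*(-8) = 488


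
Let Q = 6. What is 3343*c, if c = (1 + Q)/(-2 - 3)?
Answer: -23401/5 ≈ -4680.2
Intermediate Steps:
c = -7/5 (c = (1 + 6)/(-2 - 3) = 7/(-5) = 7*(-1/5) = -7/5 ≈ -1.4000)
3343*c = 3343*(-7/5) = -23401/5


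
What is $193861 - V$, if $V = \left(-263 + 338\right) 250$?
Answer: $175111$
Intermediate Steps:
$V = 18750$ ($V = 75 \cdot 250 = 18750$)
$193861 - V = 193861 - 18750 = 175111$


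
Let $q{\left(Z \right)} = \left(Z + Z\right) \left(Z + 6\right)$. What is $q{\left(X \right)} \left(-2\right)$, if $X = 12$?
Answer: $-864$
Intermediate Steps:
$q{\left(Z \right)} = 2 Z \left(6 + Z\right)$
$q{\left(X \right)} \left(-2\right) = 2 \cdot 12 \left(6 + 12\right) \left(-2\right) = 2 \cdot 12 \cdot 18 \left(-2\right) = 432 \left(-2\right) = -864$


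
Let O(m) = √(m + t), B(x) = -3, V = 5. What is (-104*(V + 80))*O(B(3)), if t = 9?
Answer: -8840*√6 ≈ -21654.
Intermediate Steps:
O(m) = √(9 + m) (O(m) = √(m + 9) = √(9 + m))
(-104*(V + 80))*O(B(3)) = (-104*(5 + 80))*√(9 - 3) = (-104*85)*√6 = -8840*√6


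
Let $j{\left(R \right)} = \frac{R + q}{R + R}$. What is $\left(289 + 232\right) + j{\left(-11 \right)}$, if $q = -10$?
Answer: $\frac{11483}{22} \approx 521.95$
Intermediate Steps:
$j{\left(R \right)} = \frac{-10 + R}{2 R}$ ($j{\left(R \right)} = \frac{R - 10}{R + R} = \frac{-10 + R}{2 R}$)
$\left(289 + 232\right) + j{\left(-11 \right)} = \left(289 + 232\right) + \frac{-10 - 11}{2 \left(-11\right)} = 521 + \frac{1}{2} \left(- \frac{1}{11}\right) \left(-21\right) = 521 + \frac{21}{22} = \frac{11483}{22}$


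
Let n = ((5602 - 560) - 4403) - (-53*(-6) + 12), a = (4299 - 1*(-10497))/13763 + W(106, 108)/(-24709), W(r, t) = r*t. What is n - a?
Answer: 104873584263/340069967 ≈ 308.39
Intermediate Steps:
a = 208035540/340069967 (a = (4299 - 1*(-10497))/13763 + (106*108)/(-24709) = (4299 + 10497)*(1/13763) + 11448*(-1/24709) = 14796*(1/13763) - 11448/24709 = 14796/13763 - 11448/24709 = 208035540/340069967 ≈ 0.61174)
n = 309 (n = (5042 - 4403) - (318 + 12) = 639 - 1*330 = 639 - 330 = 309)
n - a = 309 - 1*208035540/340069967 = 309 - 208035540/340069967 = 104873584263/340069967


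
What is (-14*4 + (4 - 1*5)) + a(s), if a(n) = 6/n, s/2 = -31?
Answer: -1770/31 ≈ -57.097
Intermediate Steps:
s = -62 (s = 2*(-31) = -62)
(-14*4 + (4 - 1*5)) + a(s) = (-14*4 + (4 - 1*5)) + 6/(-62) = (-56 + (4 - 5)) + 6*(-1/62) = (-56 - 1) - 3/31 = -57 - 3/31 = -1770/31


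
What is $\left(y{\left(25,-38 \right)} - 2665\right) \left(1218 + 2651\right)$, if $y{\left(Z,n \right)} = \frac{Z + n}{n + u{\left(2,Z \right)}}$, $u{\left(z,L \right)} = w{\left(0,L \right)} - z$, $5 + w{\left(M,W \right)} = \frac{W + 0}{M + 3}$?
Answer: $- \frac{1134046459}{110} \approx -1.031 \cdot 10^{7}$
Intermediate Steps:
$w{\left(M,W \right)} = -5 + \frac{W}{3 + M}$ ($w{\left(M,W \right)} = -5 + \frac{W + 0}{M + 3} = -5 + \frac{W}{3 + M}$)
$u{\left(z,L \right)} = -5 - z + \frac{L}{3}$ ($u{\left(z,L \right)} = \frac{-15 + L - 0}{3 + 0} - z = \frac{-15 + L + 0}{3} - z = \frac{-15 + L}{3} - z = \left(-5 + \frac{L}{3}\right) - z = -5 - z + \frac{L}{3}$)
$y{\left(Z,n \right)} = \frac{Z + n}{-7 + n + \frac{Z}{3}}$ ($y{\left(Z,n \right)} = \frac{Z + n}{n - \left(7 - \frac{Z}{3}\right)} = \frac{Z + n}{n + \left(-7 + \frac{Z}{3}\right)} = \frac{Z + n}{-7 + n + \frac{Z}{3}}$)
$\left(y{\left(25,-38 \right)} - 2665\right) \left(1218 + 2651\right) = \left(\frac{3 \left(25 - 38\right)}{-21 + 25 + 3 \left(-38\right)} - 2665\right) \left(1218 + 2651\right) = \left(3 \frac{1}{-21 + 25 - 114} \left(-13\right) - 2665\right) 3869 = \left(3 \frac{1}{-110} \left(-13\right) - 2665\right) 3869 = \left(3 \left(- \frac{1}{110}\right) \left(-13\right) - 2665\right) 3869 = \left(\frac{39}{110} - 2665\right) 3869 = \left(- \frac{293111}{110}\right) 3869 = - \frac{1134046459}{110}$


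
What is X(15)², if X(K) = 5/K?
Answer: ⅑ ≈ 0.11111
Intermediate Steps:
X(15)² = (5/15)² = (5*(1/15))² = (⅓)² = ⅑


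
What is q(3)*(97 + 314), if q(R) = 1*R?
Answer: 1233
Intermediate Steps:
q(R) = R
q(3)*(97 + 314) = 3*(97 + 314) = 3*411 = 1233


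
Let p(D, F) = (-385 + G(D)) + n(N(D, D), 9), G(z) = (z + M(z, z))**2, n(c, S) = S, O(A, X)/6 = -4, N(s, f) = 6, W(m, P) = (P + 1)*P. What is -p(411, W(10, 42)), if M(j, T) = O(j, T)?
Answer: -149393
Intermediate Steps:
W(m, P) = P*(1 + P) (W(m, P) = (1 + P)*P = P*(1 + P))
O(A, X) = -24 (O(A, X) = 6*(-4) = -24)
M(j, T) = -24
G(z) = (-24 + z)**2 (G(z) = (z - 24)**2 = (-24 + z)**2)
p(D, F) = -376 + (-24 + D)**2 (p(D, F) = (-385 + (-24 + D)**2) + 9 = -376 + (-24 + D)**2)
-p(411, W(10, 42)) = -(-376 + (-24 + 411)**2) = -(-376 + 387**2) = -(-376 + 149769) = -1*149393 = -149393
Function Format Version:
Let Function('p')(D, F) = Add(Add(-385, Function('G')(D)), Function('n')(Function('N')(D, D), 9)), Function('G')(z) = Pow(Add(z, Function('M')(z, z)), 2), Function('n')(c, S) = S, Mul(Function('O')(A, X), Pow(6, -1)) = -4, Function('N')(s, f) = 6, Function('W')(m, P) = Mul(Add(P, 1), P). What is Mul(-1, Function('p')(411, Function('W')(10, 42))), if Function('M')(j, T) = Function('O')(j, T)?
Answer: -149393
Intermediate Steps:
Function('W')(m, P) = Mul(P, Add(1, P)) (Function('W')(m, P) = Mul(Add(1, P), P) = Mul(P, Add(1, P)))
Function('O')(A, X) = -24 (Function('O')(A, X) = Mul(6, -4) = -24)
Function('M')(j, T) = -24
Function('G')(z) = Pow(Add(-24, z), 2) (Function('G')(z) = Pow(Add(z, -24), 2) = Pow(Add(-24, z), 2))
Function('p')(D, F) = Add(-376, Pow(Add(-24, D), 2)) (Function('p')(D, F) = Add(Add(-385, Pow(Add(-24, D), 2)), 9) = Add(-376, Pow(Add(-24, D), 2)))
Mul(-1, Function('p')(411, Function('W')(10, 42))) = Mul(-1, Add(-376, Pow(Add(-24, 411), 2))) = Mul(-1, Add(-376, Pow(387, 2))) = Mul(-1, Add(-376, 149769)) = Mul(-1, 149393) = -149393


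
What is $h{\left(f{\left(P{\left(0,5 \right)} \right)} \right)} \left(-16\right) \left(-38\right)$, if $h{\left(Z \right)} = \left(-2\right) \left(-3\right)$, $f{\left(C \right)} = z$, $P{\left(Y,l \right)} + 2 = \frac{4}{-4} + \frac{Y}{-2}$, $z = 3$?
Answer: $3648$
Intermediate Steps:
$P{\left(Y,l \right)} = -3 - \frac{Y}{2}$ ($P{\left(Y,l \right)} = -2 + \left(\frac{4}{-4} + \frac{Y}{-2}\right) = -2 + \left(4 \left(- \frac{1}{4}\right) + Y \left(- \frac{1}{2}\right)\right) = -2 - \left(1 + \frac{Y}{2}\right) = -3 - \frac{Y}{2}$)
$f{\left(C \right)} = 3$
$h{\left(Z \right)} = 6$
$h{\left(f{\left(P{\left(0,5 \right)} \right)} \right)} \left(-16\right) \left(-38\right) = 6 \left(-16\right) \left(-38\right) = \left(-96\right) \left(-38\right) = 3648$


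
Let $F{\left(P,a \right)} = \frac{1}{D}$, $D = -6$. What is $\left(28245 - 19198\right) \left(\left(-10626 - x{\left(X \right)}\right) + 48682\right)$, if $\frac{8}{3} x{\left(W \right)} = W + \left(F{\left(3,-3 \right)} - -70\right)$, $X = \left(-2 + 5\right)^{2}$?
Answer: $\frac{5504402881}{16} \approx 3.4403 \cdot 10^{8}$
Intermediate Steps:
$X = 9$ ($X = 3^{2} = 9$)
$F{\left(P,a \right)} = - \frac{1}{6}$ ($F{\left(P,a \right)} = \frac{1}{-6} = - \frac{1}{6}$)
$x{\left(W \right)} = \frac{419}{16} + \frac{3 W}{8}$ ($x{\left(W \right)} = \frac{3 \left(W - - \frac{419}{6}\right)}{8} = \frac{3 \left(W + \left(- \frac{1}{6} + 70\right)\right)}{8} = \frac{3 \left(W + \frac{419}{6}\right)}{8} = \frac{3 \left(\frac{419}{6} + W\right)}{8} = \frac{419}{16} + \frac{3 W}{8}$)
$\left(28245 - 19198\right) \left(\left(-10626 - x{\left(X \right)}\right) + 48682\right) = \left(28245 - 19198\right) \left(\left(-10626 - \left(\frac{419}{16} + \frac{3}{8} \cdot 9\right)\right) + 48682\right) = 9047 \left(\left(-10626 - \left(\frac{419}{16} + \frac{27}{8}\right)\right) + 48682\right) = 9047 \left(\left(-10626 - \frac{473}{16}\right) + 48682\right) = 9047 \left(- \frac{170489}{16} + 48682\right) = 9047 \cdot \frac{608423}{16} = \frac{5504402881}{16}$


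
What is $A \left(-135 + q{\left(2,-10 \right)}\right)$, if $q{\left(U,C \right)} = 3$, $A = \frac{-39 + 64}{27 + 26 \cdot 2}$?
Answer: $- \frac{3300}{79} \approx -41.772$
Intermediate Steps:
$A = \frac{25}{79}$ ($A = \frac{25}{27 + 52} = \frac{25}{79} \approx 0.31646$)
$A \left(-135 + q{\left(2,-10 \right)}\right) = \frac{25 \left(-135 + 3\right)}{79} = \frac{25}{79} \left(-132\right) = - \frac{3300}{79}$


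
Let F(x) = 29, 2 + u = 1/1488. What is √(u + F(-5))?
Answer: √3736461/372 ≈ 5.1962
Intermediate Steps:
u = -2975/1488 (u = -2 + 1/1488 = -2975/1488 ≈ -1.9993)
√(u + F(-5)) = √(-2975/1488 + 29) = √(40177/1488) = √3736461/372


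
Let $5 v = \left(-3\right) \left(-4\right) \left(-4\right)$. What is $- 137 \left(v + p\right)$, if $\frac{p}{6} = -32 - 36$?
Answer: $\frac{286056}{5} \approx 57211.0$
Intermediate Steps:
$p = -408$ ($p = 6 \left(-32 - 36\right) = 6 \left(-68\right) = -408$)
$v = - \frac{48}{5}$ ($v = \frac{\left(-3\right) \left(-4\right) \left(-4\right)}{5} = \frac{12 \left(-4\right)}{5} = \frac{1}{5} \left(-48\right) = - \frac{48}{5} \approx -9.6$)
$- 137 \left(v + p\right) = - 137 \left(- \frac{48}{5} - 408\right) = \left(-137\right) \left(- \frac{2088}{5}\right) = \frac{286056}{5}$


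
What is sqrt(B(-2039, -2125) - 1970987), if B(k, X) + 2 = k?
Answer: 2*I*sqrt(493257) ≈ 1404.6*I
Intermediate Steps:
B(k, X) = -2 + k
sqrt(B(-2039, -2125) - 1970987) = sqrt((-2 - 2039) - 1970987) = sqrt(-2041 - 1970987) = sqrt(-1973028) = 2*I*sqrt(493257)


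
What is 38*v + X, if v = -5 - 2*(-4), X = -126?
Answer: -12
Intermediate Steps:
v = 3 (v = -5 + 8 = 3)
38*v + X = 38*3 - 126 = 114 - 126 = -12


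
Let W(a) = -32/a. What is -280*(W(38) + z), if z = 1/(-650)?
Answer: 291732/1235 ≈ 236.22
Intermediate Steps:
z = -1/650 ≈ -0.0015385
-280*(W(38) + z) = -280*(-32/38 - 1/650) = -280*(-32*1/38 - 1/650) = -280*(-16/19 - 1/650) = -280*(-10419/12350) = 291732/1235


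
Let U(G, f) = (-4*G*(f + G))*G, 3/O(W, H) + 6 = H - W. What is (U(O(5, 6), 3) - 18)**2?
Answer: 7193124/15625 ≈ 460.36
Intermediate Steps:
O(W, H) = 3/(-6 + H - W) (O(W, H) = 3/(-6 + (H - W)) = 3/(-6 + H - W))
U(G, f) = -4*G**2*(G + f) (U(G, f) = (-4*G*(G + f))*G = -4*G**2*(G + f))
(U(O(5, 6), 3) - 18)**2 = (4*(3/(-6 + 6 - 1*5))**2*(-3/(-6 + 6 - 1*5) - 1*3) - 18)**2 = (4*(3/(-6 + 6 - 5))**2*(-3/(-6 + 6 - 5) - 3) - 18)**2 = (4*(3/(-5))**2*(-3/(-5) - 3) - 18)**2 = (4*(3*(-1/5))**2*(-3*(-1)/5 - 3) - 18)**2 = (4*(-3/5)**2*(-1*(-3/5) - 3) - 18)**2 = (4*(9/25)*(3/5 - 3) - 18)**2 = (4*(9/25)*(-12/5) - 18)**2 = (-432/125 - 18)**2 = (-2682/125)**2 = 7193124/15625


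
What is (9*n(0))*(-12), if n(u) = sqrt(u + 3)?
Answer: -108*sqrt(3) ≈ -187.06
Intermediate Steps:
n(u) = sqrt(3 + u)
(9*n(0))*(-12) = (9*sqrt(3 + 0))*(-12) = (9*sqrt(3))*(-12) = -108*sqrt(3)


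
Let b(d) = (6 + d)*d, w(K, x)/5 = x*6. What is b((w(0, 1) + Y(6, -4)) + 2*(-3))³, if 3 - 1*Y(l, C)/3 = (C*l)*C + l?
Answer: 387277017643971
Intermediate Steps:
Y(l, C) = 9 - 3*l - 3*l*C² (Y(l, C) = 9 - 3*((C*l)*C + l) = 9 - 3*(l*C² + l) = 9 - 3*(l + l*C²) = 9 + (-3*l - 3*l*C²) = 9 - 3*l - 3*l*C²)
w(K, x) = 30*x (w(K, x) = 5*(x*6) = 5*(6*x) = 30*x)
b(d) = d*(6 + d)
b((w(0, 1) + Y(6, -4)) + 2*(-3))³ = (((30*1 + (9 - 3*6 - 3*6*(-4)²)) + 2*(-3))*(6 + ((30*1 + (9 - 3*6 - 3*6*(-4)²)) + 2*(-3))))³ = (((30 + (9 - 18 - 3*6*16)) - 6)*(6 + ((30 + (9 - 18 - 3*6*16)) - 6)))³ = (((30 + (9 - 18 - 288)) - 6)*(6 + ((30 + (9 - 18 - 288)) - 6)))³ = (((30 - 297) - 6)*(6 + ((30 - 297) - 6)))³ = ((-267 - 6)*(6 + (-267 - 6)))³ = (-273*(6 - 273))³ = (-273*(-267))³ = 72891³ = 387277017643971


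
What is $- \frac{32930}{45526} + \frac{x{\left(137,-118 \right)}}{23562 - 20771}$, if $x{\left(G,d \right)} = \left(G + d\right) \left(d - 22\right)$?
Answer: $- \frac{106503395}{63531533} \approx -1.6764$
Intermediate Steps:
$x{\left(G,d \right)} = \left(-22 + d\right) \left(G + d\right)$ ($x{\left(G,d \right)} = \left(G + d\right) \left(-22 + d\right) = \left(-22 + d\right) \left(G + d\right)$)
$- \frac{32930}{45526} + \frac{x{\left(137,-118 \right)}}{23562 - 20771} = - \frac{32930}{45526} + \frac{\left(-118\right)^{2} - 3014 - -2596 + 137 \left(-118\right)}{23562 - 20771} = \left(-32930\right) \frac{1}{45526} + \frac{13924 - 3014 + 2596 - 16166}{2791} = - \frac{16465}{22763} - \frac{2660}{2791} = - \frac{106503395}{63531533}$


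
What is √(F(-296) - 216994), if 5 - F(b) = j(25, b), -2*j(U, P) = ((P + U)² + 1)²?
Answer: √2696646693 ≈ 51929.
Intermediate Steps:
j(U, P) = -(1 + (P + U)²)²/2 (j(U, P) = -((P + U)² + 1)²/2 = -(1 + (P + U)²)²/2)
F(b) = 5 + (1 + (25 + b)²)²/2 (F(b) = 5 - (-1)*(1 + (b + 25)²)²/2 = 5 - (-1)*(1 + (25 + b)²)²/2 = 5 + (1 + (25 + b)²)²/2)
√(F(-296) - 216994) = √((5 + (1 + (25 - 296)²)²/2) - 216994) = √((5 + (1 + (-271)²)²/2) - 216994) = √((5 + (1 + 73441)²/2) - 216994) = √((5 + (½)*73442²) - 216994) = √((5 + (½)*5393727364) - 216994) = √((5 + 2696863682) - 216994) = √(2696863687 - 216994) = √2696646693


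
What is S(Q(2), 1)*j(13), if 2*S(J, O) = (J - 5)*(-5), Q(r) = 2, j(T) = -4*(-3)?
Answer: 90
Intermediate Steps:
j(T) = 12
S(J, O) = 25/2 - 5*J/2 (S(J, O) = ((J - 5)*(-5))/2 = ((-5 + J)*(-5))/2 = (25 - 5*J)/2 = 25/2 - 5*J/2)
S(Q(2), 1)*j(13) = (25/2 - 5/2*2)*12 = (25/2 - 5)*12 = (15/2)*12 = 90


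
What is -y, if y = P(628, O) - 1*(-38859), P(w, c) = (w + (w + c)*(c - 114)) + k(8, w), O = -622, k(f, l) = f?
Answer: -35079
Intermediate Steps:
P(w, c) = 8 + w + (-114 + c)*(c + w) (P(w, c) = (w + (w + c)*(c - 114)) + 8 = (w + (c + w)*(-114 + c)) + 8 = (w + (-114 + c)*(c + w)) + 8 = 8 + w + (-114 + c)*(c + w))
y = 35079 (y = (8 + (-622)² - 114*(-622) - 113*628 - 622*628) - 1*(-38859) = (8 + 386884 + 70908 - 70964 - 390616) + 38859 = -3780 + 38859 = 35079)
-y = -1*35079 = -35079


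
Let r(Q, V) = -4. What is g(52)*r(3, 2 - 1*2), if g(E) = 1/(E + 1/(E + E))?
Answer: -416/5409 ≈ -0.076909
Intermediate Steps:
g(E) = 1/(E + 1/(2*E))
g(52)*r(3, 2 - 1*2) = (2*52/(1 + 2*52**2))*(-4) = (2*52/(1 + 2*2704))*(-4) = (2*52/(1 + 5408))*(-4) = (2*52/5409)*(-4) = (2*52*(1/5409))*(-4) = (104/5409)*(-4) = -416/5409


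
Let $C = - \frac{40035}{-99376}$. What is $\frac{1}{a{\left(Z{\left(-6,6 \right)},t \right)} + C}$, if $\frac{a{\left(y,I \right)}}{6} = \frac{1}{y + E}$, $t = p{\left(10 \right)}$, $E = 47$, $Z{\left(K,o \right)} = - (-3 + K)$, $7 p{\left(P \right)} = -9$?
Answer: $\frac{695632}{354777} \approx 1.9608$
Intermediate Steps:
$p{\left(P \right)} = - \frac{9}{7}$ ($p{\left(P \right)} = \frac{1}{7} \left(-9\right) = - \frac{9}{7}$)
$Z{\left(K,o \right)} = 3 - K$
$t = - \frac{9}{7} \approx -1.2857$
$a{\left(y,I \right)} = \frac{6}{47 + y}$ ($a{\left(y,I \right)} = \frac{6}{y + 47} = \frac{6}{47 + y}$)
$C = \frac{40035}{99376}$ ($C = \left(-40035\right) \left(- \frac{1}{99376}\right) = \frac{40035}{99376} \approx 0.40286$)
$\frac{1}{a{\left(Z{\left(-6,6 \right)},t \right)} + C} = \frac{1}{\frac{6}{47 + \left(3 - -6\right)} + \frac{40035}{99376}} = \frac{1}{\frac{6}{47 + \left(3 + 6\right)} + \frac{40035}{99376}} = \frac{1}{\frac{6}{47 + 9} + \frac{40035}{99376}} = \frac{1}{\frac{6}{56} + \frac{40035}{99376}} = \frac{1}{6 \cdot \frac{1}{56} + \frac{40035}{99376}} = \frac{1}{\frac{3}{28} + \frac{40035}{99376}} = \frac{1}{\frac{354777}{695632}} = \frac{695632}{354777}$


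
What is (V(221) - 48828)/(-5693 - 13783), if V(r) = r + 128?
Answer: 48479/19476 ≈ 2.4892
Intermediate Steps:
V(r) = 128 + r
(V(221) - 48828)/(-5693 - 13783) = ((128 + 221) - 48828)/(-5693 - 13783) = (349 - 48828)/(-19476) = -48479*(-1/19476) = 48479/19476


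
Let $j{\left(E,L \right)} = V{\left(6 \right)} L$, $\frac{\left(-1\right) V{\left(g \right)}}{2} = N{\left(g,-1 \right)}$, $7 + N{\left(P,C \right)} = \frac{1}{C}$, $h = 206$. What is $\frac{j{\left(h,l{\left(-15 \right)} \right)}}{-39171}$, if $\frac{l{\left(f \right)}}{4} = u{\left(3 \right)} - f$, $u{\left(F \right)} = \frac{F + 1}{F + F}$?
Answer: $- \frac{3008}{117513} \approx -0.025597$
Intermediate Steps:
$u{\left(F \right)} = \frac{1 + F}{2 F}$
$N{\left(P,C \right)} = -7 + \frac{1}{C}$
$V{\left(g \right)} = 16$ ($V{\left(g \right)} = - 2 \left(-7 + \frac{1}{-1}\right) = - 2 \left(-7 - 1\right) = \left(-2\right) \left(-8\right) = 16$)
$l{\left(f \right)} = \frac{8}{3} - 4 f$ ($l{\left(f \right)} = 4 \left(\frac{1 + 3}{2 \cdot 3} - f\right) = 4 \left(\frac{1}{2} \cdot \frac{1}{3} \cdot 4 - f\right) = 4 \left(\frac{2}{3} - f\right) = \frac{8}{3} - 4 f$)
$j{\left(E,L \right)} = 16 L$
$\frac{j{\left(h,l{\left(-15 \right)} \right)}}{-39171} = \frac{16 \left(\frac{8}{3} - -60\right)}{-39171} = 16 \left(\frac{8}{3} + 60\right) \left(- \frac{1}{39171}\right) = 16 \cdot \frac{188}{3} \left(- \frac{1}{39171}\right) = \frac{3008}{3} \left(- \frac{1}{39171}\right) = - \frac{3008}{117513}$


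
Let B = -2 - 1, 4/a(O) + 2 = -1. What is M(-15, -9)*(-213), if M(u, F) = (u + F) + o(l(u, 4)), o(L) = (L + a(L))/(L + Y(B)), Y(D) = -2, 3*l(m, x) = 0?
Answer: 4970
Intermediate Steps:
a(O) = -4/3 (a(O) = 4/(-2 - 1) = 4/(-3) = 4*(-1/3) = -4/3)
l(m, x) = 0 (l(m, x) = (1/3)*0 = 0)
B = -3
o(L) = (-4/3 + L)/(-2 + L) (o(L) = (L - 4/3)/(L - 2) = (-4/3 + L)/(-2 + L))
M(u, F) = 2/3 + F + u (M(u, F) = (u + F) + (-4/3 + 0)/(-2 + 0) = (F + u) - 4/3/(-2) = (F + u) - 1/2*(-4/3) = (F + u) + 2/3 = 2/3 + F + u)
M(-15, -9)*(-213) = (2/3 - 9 - 15)*(-213) = -70/3*(-213) = 4970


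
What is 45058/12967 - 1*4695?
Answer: -60835007/12967 ≈ -4691.5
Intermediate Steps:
45058/12967 - 1*4695 = 45058*(1/12967) - 4695 = 45058/12967 - 4695 = -60835007/12967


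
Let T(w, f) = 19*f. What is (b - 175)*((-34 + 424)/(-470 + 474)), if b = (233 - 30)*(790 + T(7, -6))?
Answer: 26725335/2 ≈ 1.3363e+7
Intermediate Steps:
b = 137228 (b = (233 - 30)*(790 + 19*(-6)) = 203*(790 - 114) = 203*676 = 137228)
(b - 175)*((-34 + 424)/(-470 + 474)) = (137228 - 175)*((-34 + 424)/(-470 + 474)) = 137053*(390/4) = 137053*(390*(¼)) = 137053*(195/2) = 26725335/2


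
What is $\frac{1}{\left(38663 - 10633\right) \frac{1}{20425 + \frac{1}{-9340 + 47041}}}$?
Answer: $\frac{385021463}{528379515} \approx 0.72868$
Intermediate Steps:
$\frac{1}{\left(38663 - 10633\right) \frac{1}{20425 + \frac{1}{-9340 + 47041}}} = \frac{1}{28030 \frac{1}{20425 + \frac{1}{37701}}} = \frac{1}{28030 \frac{1}{\frac{770042926}{37701}}} = \frac{1}{28030 \cdot \frac{37701}{770042926}} = \frac{1}{\frac{528379515}{385021463}} = \frac{385021463}{528379515}$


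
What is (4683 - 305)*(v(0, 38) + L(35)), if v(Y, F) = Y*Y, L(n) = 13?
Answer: 56914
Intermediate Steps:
v(Y, F) = Y**2
(4683 - 305)*(v(0, 38) + L(35)) = (4683 - 305)*(0**2 + 13) = 4378*(0 + 13) = 4378*13 = 56914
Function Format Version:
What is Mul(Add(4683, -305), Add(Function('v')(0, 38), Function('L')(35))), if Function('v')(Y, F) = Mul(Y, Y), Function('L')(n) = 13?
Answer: 56914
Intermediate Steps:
Function('v')(Y, F) = Pow(Y, 2)
Mul(Add(4683, -305), Add(Function('v')(0, 38), Function('L')(35))) = Mul(Add(4683, -305), Add(Pow(0, 2), 13)) = Mul(4378, Add(0, 13)) = Mul(4378, 13) = 56914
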